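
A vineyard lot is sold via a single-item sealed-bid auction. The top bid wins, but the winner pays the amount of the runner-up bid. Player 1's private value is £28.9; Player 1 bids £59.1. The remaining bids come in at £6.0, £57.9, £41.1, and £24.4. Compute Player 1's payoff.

Highest competing bid: £57.9.
Player 1's bid £59.1 is the highest overall, so Player 1 wins and pays the second-highest bid, £57.9.
Payoff = value − price = £28.9 − £57.9 = -£29.0.
Overbidding won the item at a price above value — truthful bidding would have avoided this loss.

-£29.0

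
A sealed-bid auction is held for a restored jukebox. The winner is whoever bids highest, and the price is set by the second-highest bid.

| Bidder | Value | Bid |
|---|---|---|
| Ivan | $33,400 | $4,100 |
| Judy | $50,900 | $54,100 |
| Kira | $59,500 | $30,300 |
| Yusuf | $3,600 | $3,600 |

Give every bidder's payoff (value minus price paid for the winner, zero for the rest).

Ordered from highest: Judy $54,100; Kira $30,300; Ivan $4,100; Yusuf $3,600.
Judy has the top bid and wins; the price is the second-highest bid, $30,300.
Judy's payoff = $50,900 − $30,300 = $20,600. All other bidders lose, so their payoff is 0.

Ivan $0, Judy $20,600, Kira $0, Yusuf $0.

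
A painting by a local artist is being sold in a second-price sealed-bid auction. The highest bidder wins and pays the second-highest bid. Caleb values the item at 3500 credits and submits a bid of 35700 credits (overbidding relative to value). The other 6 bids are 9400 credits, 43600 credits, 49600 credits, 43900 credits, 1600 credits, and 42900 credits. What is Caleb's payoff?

0 credits

Highest competing bid: 49600 credits.
Caleb's bid 35700 credits is not the highest, so Caleb loses, pays nothing, and earns zero payoff.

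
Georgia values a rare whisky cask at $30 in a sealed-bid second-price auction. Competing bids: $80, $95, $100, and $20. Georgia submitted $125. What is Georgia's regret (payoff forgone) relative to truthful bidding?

The highest competing bid is $100.
Bidding truthfully at $30: the top bid is $100 (a rival), so Georgia loses. Payoff = $0.
Bidding $125: Georgia has the top bid, wins, and pays the second-highest bid $100. Payoff = $30 − $100 = -$70.
Regret = truthful payoff − actual payoff = $0 − -$70 = $70.
This is the dominant-strategy logic: truthful bidding weakly beats any alternative.

Regret: $70.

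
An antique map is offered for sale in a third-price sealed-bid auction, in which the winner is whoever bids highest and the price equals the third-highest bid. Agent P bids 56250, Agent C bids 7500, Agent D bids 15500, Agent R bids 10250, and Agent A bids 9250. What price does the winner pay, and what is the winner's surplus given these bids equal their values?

Ordered from highest: Agent P 56250 > Agent D 15500 > Agent R 10250 > Agent A 9250 > Agent C 7500.
Agent P is the highest bidder, so Agent P wins.
Under the third-price rule, the price is the third-highest bid: 10250.
Surplus = 56250 − 10250 = 46000.

The winner pays 10250 for a surplus of 46000.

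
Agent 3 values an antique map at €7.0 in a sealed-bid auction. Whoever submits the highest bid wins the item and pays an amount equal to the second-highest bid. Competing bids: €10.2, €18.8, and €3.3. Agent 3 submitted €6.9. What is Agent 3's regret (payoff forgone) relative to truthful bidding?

Regret: €0.0.

The highest competing bid is €18.8.
Bidding truthfully at €7.0: the top bid is €18.8 (a rival), so Agent 3 loses. Payoff = €0.0.
Bidding €6.9: the top bid is €18.8 (a rival), so Agent 3 loses. Payoff = €0.0.
Regret = truthful payoff − actual payoff = €0.0 − €0.0 = €0.0.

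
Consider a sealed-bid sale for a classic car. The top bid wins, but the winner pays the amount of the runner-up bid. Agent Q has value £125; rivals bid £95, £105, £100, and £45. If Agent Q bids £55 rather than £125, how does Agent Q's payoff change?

The highest competing bid is £105.
Bidding truthfully at £125: Agent Q has the top bid, wins, and pays the second-highest bid £105. Payoff = £125 − £105 = £20.
Bidding £55: the top bid is £105 (a rival), so Agent Q loses. Payoff = £0.
Change = £0 − £20 = -£20.
This is the dominant-strategy logic: truthful bidding weakly beats any alternative.

-£20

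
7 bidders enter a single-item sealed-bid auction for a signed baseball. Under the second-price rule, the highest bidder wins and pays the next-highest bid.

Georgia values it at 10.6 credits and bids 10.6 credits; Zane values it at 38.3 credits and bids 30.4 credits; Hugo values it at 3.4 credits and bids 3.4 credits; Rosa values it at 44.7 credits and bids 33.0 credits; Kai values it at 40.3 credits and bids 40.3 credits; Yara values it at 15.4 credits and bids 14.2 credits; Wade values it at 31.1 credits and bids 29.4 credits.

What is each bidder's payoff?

Ranking the bids: Kai 40.3 credits > Rosa 33.0 credits > Zane 30.4 credits > Wade 29.4 credits > Yara 14.2 credits > Georgia 10.6 credits > Hugo 3.4 credits.
Kai has the top bid and wins; the price is the second-highest bid, 33.0 credits.
Kai's payoff = 40.3 credits − 33.0 credits = 7.3 credits. All other bidders lose, so their payoff is 0.

Georgia 0.0 credits, Zane 0.0 credits, Hugo 0.0 credits, Rosa 0.0 credits, Kai 7.3 credits, Yara 0.0 credits, Wade 0.0 credits.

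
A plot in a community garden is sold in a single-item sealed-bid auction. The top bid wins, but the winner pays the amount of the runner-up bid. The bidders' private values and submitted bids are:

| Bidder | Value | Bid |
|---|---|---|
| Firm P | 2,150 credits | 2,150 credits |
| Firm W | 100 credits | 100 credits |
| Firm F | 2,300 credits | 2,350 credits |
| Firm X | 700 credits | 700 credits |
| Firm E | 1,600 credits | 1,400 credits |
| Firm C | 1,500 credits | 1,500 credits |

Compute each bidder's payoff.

Firm P 0 credits, Firm W 0 credits, Firm F 150 credits, Firm X 0 credits, Firm E 0 credits, Firm C 0 credits.

Ordered from highest: Firm F 2,350 credits; Firm P 2,150 credits; Firm C 1,500 credits; Firm E 1,400 credits; Firm X 700 credits; Firm W 100 credits.
Firm F has the top bid and wins; the price is the second-highest bid, 2,150 credits.
Firm F's payoff = 2,300 credits − 2,150 credits = 150 credits. All other bidders lose, so their payoff is 0.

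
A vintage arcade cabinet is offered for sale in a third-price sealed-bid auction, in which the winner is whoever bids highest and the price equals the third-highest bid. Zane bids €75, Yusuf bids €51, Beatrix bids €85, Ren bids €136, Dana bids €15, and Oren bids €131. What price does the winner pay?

Price paid: €85.

Ordered from highest: Ren €136; Oren €131; Beatrix €85; Zane €75; Yusuf €51; Dana €15.
Ren is the highest bidder, so Ren wins.
Under the third-price rule, the price is the third-highest bid: €85.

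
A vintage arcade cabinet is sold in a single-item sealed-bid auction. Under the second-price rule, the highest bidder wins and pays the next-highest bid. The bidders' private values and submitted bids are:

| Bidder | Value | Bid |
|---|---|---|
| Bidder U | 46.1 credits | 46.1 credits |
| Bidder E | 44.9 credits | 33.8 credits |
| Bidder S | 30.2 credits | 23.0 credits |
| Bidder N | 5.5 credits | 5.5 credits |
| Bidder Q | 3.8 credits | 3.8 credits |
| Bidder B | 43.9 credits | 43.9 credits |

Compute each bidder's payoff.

Bidder U 2.2 credits, Bidder E 0.0 credits, Bidder S 0.0 credits, Bidder N 0.0 credits, Bidder Q 0.0 credits, Bidder B 0.0 credits.

Ordered from highest: Bidder U 46.1 credits, then Bidder B 43.9 credits, then Bidder E 33.8 credits, then Bidder S 23.0 credits, then Bidder N 5.5 credits, then Bidder Q 3.8 credits.
Bidder U has the top bid and wins; the price is the second-highest bid, 43.9 credits.
Bidder U's payoff = 46.1 credits − 43.9 credits = 2.2 credits. All other bidders lose, so their payoff is 0.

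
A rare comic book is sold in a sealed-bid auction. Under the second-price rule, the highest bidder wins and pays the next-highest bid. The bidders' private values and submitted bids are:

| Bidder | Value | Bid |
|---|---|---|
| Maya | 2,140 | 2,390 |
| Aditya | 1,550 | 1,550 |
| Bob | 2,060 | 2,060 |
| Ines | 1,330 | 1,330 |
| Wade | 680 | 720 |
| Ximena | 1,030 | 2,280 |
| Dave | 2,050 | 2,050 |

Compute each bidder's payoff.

Ranking the bids: Maya 2,390; Ximena 2,280; Bob 2,060; Dave 2,050; Aditya 1,550; Ines 1,330; Wade 720.
Maya has the top bid and wins; the price is the second-highest bid, 2,280.
Maya's payoff = 2,140 − 2,280 = -140. All other bidders lose, so their payoff is 0.

Payoffs: Maya -140, Aditya 0, Bob 0, Ines 0, Wade 0, Ximena 0, Dave 0.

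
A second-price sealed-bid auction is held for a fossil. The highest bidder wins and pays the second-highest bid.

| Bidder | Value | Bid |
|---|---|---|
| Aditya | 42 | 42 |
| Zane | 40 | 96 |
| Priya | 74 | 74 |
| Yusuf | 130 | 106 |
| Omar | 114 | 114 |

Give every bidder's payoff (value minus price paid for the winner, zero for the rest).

Aditya 0, Zane 0, Priya 0, Yusuf 0, Omar 8.

Bids in descending order: Omar 114, then Yusuf 106, then Zane 96, then Priya 74, then Aditya 42.
Omar has the top bid and wins; the price is the second-highest bid, 106.
Omar's payoff = 114 − 106 = 8. All other bidders lose, so their payoff is 0.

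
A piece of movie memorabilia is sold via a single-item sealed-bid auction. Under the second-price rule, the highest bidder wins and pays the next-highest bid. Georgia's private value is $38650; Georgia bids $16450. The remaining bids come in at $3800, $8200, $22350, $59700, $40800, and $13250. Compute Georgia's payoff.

Payoff = $0.

Highest competing bid: $59700.
Georgia's bid $16450 is not the highest, so Georgia loses, pays nothing, and earns zero payoff.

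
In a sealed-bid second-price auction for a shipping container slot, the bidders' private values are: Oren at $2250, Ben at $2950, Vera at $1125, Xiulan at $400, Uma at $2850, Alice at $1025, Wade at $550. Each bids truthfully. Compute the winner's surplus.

$100

Ranking the bids: Ben $2950, then Uma $2850, then Oren $2250, then Vera $1125, then Alice $1025, then Wade $550, then Xiulan $400.
Ben wins with the top bid and pays the second-highest, $2850.
Surplus = $2950 − $2850 = $100.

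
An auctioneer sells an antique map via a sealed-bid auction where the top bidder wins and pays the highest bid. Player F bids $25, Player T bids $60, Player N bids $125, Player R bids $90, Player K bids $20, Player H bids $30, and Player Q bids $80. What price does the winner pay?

Ranking the bids: Player N $125, then Player R $90, then Player Q $80, then Player T $60, then Player H $30, then Player F $25, then Player K $20.
Player N is the highest bidder, so Player N wins.
Under the first-price rule, the price is the highest bid: $125.

$125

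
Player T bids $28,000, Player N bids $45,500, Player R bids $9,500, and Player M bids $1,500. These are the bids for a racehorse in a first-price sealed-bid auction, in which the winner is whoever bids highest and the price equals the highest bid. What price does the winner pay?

Sorted high to low: Player N $45,500 > Player T $28,000 > Player R $9,500 > Player M $1,500.
Player N is the highest bidder, so Player N wins.
Under the first-price rule, the price is the highest bid: $45,500.

The winner pays $45,500.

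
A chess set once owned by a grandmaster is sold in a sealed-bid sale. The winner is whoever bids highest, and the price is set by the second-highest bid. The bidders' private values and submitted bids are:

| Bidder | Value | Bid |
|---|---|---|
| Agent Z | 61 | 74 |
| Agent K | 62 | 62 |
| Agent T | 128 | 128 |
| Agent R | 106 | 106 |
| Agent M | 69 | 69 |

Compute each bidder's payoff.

Agent Z 0, Agent K 0, Agent T 22, Agent R 0, Agent M 0.

Ranking the bids: Agent T 128, then Agent R 106, then Agent Z 74, then Agent M 69, then Agent K 62.
Agent T has the top bid and wins; the price is the second-highest bid, 106.
Agent T's payoff = 128 − 106 = 22. All other bidders lose, so their payoff is 0.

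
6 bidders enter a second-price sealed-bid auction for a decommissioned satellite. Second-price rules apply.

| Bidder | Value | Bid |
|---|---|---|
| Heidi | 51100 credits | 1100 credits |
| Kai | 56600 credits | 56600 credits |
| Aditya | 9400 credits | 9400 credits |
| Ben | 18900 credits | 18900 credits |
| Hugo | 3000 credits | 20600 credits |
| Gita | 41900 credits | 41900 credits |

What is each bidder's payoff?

Ordered from highest: Kai 56600 credits > Gita 41900 credits > Hugo 20600 credits > Ben 18900 credits > Aditya 9400 credits > Heidi 1100 credits.
Kai has the top bid and wins; the price is the second-highest bid, 41900 credits.
Kai's payoff = 56600 credits − 41900 credits = 14700 credits. All other bidders lose, so their payoff is 0.

Heidi 0 credits, Kai 14700 credits, Aditya 0 credits, Ben 0 credits, Hugo 0 credits, Gita 0 credits.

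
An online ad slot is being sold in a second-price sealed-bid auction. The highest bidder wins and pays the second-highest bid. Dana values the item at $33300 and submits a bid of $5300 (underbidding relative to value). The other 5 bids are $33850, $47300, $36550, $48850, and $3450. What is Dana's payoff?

Highest competing bid: $48850.
Dana's bid $5300 is not the highest, so Dana loses, pays nothing, and earns zero payoff.

Dana's payoff: $0.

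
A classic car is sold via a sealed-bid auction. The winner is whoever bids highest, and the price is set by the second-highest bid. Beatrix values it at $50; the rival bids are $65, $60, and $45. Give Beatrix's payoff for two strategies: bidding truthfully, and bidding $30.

(a) $0  (b) $0

The highest competing bid is $65.
Bidding truthfully at $50: the top bid is $65 (a rival), so Beatrix loses. Payoff = $0.
Bidding $30: the top bid is $65 (a rival), so Beatrix loses. Payoff = $0.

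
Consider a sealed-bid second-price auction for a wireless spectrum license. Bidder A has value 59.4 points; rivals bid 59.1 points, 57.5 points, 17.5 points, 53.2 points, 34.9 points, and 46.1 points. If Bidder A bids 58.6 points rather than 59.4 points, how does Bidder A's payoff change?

-0.3 points

The highest competing bid is 59.1 points.
Bidding truthfully at 59.4 points: Bidder A has the top bid, wins, and pays the second-highest bid 59.1 points. Payoff = 59.4 points − 59.1 points = 0.3 points.
Bidding 58.6 points: the top bid is 59.1 points (a rival), so Bidder A loses. Payoff = 0.0 points.
Change = 0.0 points − 0.3 points = -0.3 points.
This is the dominant-strategy logic: truthful bidding weakly beats any alternative.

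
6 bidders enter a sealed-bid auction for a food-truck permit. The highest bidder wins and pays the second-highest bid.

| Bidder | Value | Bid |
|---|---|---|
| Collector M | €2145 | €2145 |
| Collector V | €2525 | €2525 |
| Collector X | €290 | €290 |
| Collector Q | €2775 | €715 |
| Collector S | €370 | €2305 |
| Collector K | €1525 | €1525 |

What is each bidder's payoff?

Sorted high to low: Collector V €2525, then Collector S €2305, then Collector M €2145, then Collector K €1525, then Collector Q €715, then Collector X €290.
Collector V has the top bid and wins; the price is the second-highest bid, €2305.
Collector V's payoff = €2525 − €2305 = €220. All other bidders lose, so their payoff is 0.

Payoffs: Collector M €0, Collector V €220, Collector X €0, Collector Q €0, Collector S €0, Collector K €0.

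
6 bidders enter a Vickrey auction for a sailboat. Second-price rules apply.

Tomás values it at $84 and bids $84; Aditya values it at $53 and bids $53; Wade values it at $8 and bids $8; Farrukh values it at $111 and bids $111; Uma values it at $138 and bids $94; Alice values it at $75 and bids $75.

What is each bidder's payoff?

Bids in descending order: Farrukh $111, then Uma $94, then Tomás $84, then Alice $75, then Aditya $53, then Wade $8.
Farrukh has the top bid and wins; the price is the second-highest bid, $94.
Farrukh's payoff = $111 − $94 = $17. All other bidders lose, so their payoff is 0.

Tomás $0, Aditya $0, Wade $0, Farrukh $17, Uma $0, Alice $0.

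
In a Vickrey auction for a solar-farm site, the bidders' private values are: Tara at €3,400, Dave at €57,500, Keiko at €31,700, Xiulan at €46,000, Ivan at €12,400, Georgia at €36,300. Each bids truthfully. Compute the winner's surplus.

Surplus = €11,500.

Sorted high to low: Dave €57,500 > Xiulan €46,000 > Georgia €36,300 > Keiko €31,700 > Ivan €12,400 > Tara €3,400.
Dave wins with the top bid and pays the second-highest, €46,000.
Surplus = €57,500 − €46,000 = €11,500.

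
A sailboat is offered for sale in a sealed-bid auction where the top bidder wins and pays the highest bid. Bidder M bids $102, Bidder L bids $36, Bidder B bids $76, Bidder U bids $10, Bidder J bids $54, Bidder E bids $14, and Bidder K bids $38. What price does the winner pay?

Ordered from highest: Bidder M $102 > Bidder B $76 > Bidder J $54 > Bidder K $38 > Bidder L $36 > Bidder E $14 > Bidder U $10.
Bidder M is the highest bidder, so Bidder M wins.
Under the first-price rule, the price is the highest bid: $102.

The winner pays $102.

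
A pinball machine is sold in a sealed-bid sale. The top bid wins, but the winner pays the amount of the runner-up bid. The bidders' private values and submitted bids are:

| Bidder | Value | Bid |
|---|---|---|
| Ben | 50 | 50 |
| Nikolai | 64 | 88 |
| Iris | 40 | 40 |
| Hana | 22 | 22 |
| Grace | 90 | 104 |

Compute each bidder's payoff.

Payoffs: Ben 0, Nikolai 0, Iris 0, Hana 0, Grace 2.

Bids in descending order: Grace 104 > Nikolai 88 > Ben 50 > Iris 40 > Hana 22.
Grace has the top bid and wins; the price is the second-highest bid, 88.
Grace's payoff = 90 − 88 = 2. All other bidders lose, so their payoff is 0.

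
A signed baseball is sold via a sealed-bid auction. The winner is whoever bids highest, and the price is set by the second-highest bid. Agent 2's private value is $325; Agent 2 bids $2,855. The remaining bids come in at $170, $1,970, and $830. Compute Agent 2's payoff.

Highest competing bid: $1,970.
Agent 2's bid $2,855 is the highest overall, so Agent 2 wins and pays the second-highest bid, $1,970.
Payoff = value − price = $325 − $1,970 = -$1,645.
Overbidding won the item at a price above value — truthful bidding would have avoided this loss.

-$1,645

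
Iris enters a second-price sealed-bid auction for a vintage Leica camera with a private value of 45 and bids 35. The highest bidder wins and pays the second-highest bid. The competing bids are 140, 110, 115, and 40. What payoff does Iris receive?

0

Highest competing bid: 140.
Iris's bid 35 is not the highest, so Iris loses, pays nothing, and earns zero payoff.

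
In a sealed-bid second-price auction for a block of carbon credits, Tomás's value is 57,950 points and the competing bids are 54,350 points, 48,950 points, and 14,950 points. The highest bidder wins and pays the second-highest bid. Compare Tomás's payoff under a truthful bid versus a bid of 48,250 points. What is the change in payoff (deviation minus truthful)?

The highest competing bid is 54,350 points.
Bidding truthfully at 57,950 points: Tomás has the top bid, wins, and pays the second-highest bid 54,350 points. Payoff = 57,950 points − 54,350 points = 3,600 points.
Bidding 48,250 points: the top bid is 54,350 points (a rival), so Tomás loses. Payoff = 0 points.
Change = 0 points − 3,600 points = -3,600 points.

-3,600 points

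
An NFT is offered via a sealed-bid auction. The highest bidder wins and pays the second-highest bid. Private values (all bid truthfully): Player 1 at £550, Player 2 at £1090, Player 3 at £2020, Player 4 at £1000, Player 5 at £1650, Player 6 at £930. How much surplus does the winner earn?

Winner's surplus: £370.

Ranking the bids: Player 3 £2020, then Player 5 £1650, then Player 2 £1090, then Player 4 £1000, then Player 6 £930, then Player 1 £550.
Player 3 wins with the top bid and pays the second-highest, £1650.
Surplus = £2020 − £1650 = £370.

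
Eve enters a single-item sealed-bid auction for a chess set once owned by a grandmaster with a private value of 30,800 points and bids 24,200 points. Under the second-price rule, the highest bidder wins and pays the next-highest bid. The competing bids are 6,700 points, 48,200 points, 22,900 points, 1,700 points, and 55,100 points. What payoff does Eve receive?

0 points

Highest competing bid: 55,100 points.
Eve's bid 24,200 points is not the highest, so Eve loses, pays nothing, and earns zero payoff.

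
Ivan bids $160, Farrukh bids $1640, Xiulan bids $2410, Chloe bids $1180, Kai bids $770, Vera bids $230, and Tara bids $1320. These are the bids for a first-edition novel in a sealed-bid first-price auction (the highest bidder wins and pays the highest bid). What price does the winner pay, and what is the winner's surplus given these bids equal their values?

Ordered from highest: Xiulan $2410 > Farrukh $1640 > Tara $1320 > Chloe $1180 > Kai $770 > Vera $230 > Ivan $160.
Xiulan is the highest bidder, so Xiulan wins.
Under the first-price rule, the price is the highest bid: $2410.
Surplus = $2410 − $2410 = $0.

Price $2410; surplus $0.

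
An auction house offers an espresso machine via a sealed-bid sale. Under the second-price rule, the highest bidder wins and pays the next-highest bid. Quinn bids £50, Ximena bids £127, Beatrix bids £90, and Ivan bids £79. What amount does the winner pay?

Price paid: £90.

Ordered from highest: Ximena £127, then Beatrix £90, then Ivan £79, then Quinn £50.
Ximena has the highest bid, so Ximena wins.
The second-highest bid is £90, so that is what Ximena pays.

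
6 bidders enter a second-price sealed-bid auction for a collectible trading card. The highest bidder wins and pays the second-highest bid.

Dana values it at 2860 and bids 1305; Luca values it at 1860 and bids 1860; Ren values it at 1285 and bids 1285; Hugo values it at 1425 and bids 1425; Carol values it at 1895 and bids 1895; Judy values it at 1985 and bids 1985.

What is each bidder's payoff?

Sorted high to low: Judy 1985, then Carol 1895, then Luca 1860, then Hugo 1425, then Dana 1305, then Ren 1285.
Judy has the top bid and wins; the price is the second-highest bid, 1895.
Judy's payoff = 1985 − 1895 = 90. All other bidders lose, so their payoff is 0.

Dana 0, Luca 0, Ren 0, Hugo 0, Carol 0, Judy 90.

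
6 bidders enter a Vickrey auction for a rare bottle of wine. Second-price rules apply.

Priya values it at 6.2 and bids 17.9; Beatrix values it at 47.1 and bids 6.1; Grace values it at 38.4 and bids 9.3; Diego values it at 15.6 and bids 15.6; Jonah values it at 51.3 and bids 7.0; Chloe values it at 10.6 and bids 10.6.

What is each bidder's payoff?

Ranking the bids: Priya 17.9; Diego 15.6; Chloe 10.6; Grace 9.3; Jonah 7.0; Beatrix 6.1.
Priya has the top bid and wins; the price is the second-highest bid, 15.6.
Priya's payoff = 6.2 − 15.6 = -9.4. All other bidders lose, so their payoff is 0.

Priya -9.4, Beatrix 0.0, Grace 0.0, Diego 0.0, Jonah 0.0, Chloe 0.0.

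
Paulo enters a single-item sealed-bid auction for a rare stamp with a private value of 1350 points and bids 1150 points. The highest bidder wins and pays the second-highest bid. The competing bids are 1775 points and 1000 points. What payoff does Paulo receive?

Highest competing bid: 1775 points.
Paulo's bid 1150 points is not the highest, so Paulo loses, pays nothing, and earns zero payoff.

Payoff = 0 points.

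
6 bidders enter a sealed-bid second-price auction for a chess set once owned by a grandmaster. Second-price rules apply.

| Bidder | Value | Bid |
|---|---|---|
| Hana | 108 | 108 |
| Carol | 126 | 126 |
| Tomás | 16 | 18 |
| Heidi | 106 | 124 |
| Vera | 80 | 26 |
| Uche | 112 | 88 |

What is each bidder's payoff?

Payoffs: Hana 0, Carol 2, Tomás 0, Heidi 0, Vera 0, Uche 0.

Sorted high to low: Carol 126 > Heidi 124 > Hana 108 > Uche 88 > Vera 26 > Tomás 18.
Carol has the top bid and wins; the price is the second-highest bid, 124.
Carol's payoff = 126 − 124 = 2. All other bidders lose, so their payoff is 0.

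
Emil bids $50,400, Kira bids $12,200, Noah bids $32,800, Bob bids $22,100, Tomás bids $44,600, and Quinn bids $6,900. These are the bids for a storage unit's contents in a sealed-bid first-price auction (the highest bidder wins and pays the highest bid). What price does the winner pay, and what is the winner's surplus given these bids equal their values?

Ordered from highest: Emil $50,400 > Tomás $44,600 > Noah $32,800 > Bob $22,100 > Kira $12,200 > Quinn $6,900.
Emil is the highest bidder, so Emil wins.
Under the first-price rule, the price is the highest bid: $50,400.
Surplus = $50,400 − $50,400 = $0.

The winner pays $50,400 for a surplus of $0.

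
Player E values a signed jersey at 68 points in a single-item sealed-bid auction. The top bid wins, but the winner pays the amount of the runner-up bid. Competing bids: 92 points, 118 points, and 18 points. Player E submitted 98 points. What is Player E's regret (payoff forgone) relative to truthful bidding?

The highest competing bid is 118 points.
Bidding truthfully at 68 points: the top bid is 118 points (a rival), so Player E loses. Payoff = 0 points.
Bidding 98 points: the top bid is 118 points (a rival), so Player E loses. Payoff = 0 points.
Regret = truthful payoff − actual payoff = 0 points − 0 points = 0 points.

Payoff forgone: 0 points.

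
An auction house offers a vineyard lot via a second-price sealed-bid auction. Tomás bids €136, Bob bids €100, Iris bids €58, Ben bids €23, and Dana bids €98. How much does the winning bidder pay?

The winner pays €100.

Bids in descending order: Tomás €136, then Bob €100, then Dana €98, then Iris €58, then Ben €23.
Tomás has the highest bid, so Tomás wins.
The second-highest bid is €100, so that is what Tomás pays.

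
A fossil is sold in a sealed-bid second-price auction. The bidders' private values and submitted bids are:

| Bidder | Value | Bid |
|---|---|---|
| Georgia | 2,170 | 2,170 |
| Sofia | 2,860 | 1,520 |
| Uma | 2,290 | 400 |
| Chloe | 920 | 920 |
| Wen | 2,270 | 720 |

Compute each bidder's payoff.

Sorted high to low: Georgia 2,170 > Sofia 1,520 > Chloe 920 > Wen 720 > Uma 400.
Georgia has the top bid and wins; the price is the second-highest bid, 1,520.
Georgia's payoff = 2,170 − 1,520 = 650. All other bidders lose, so their payoff is 0.

Payoffs: Georgia 650, Sofia 0, Uma 0, Chloe 0, Wen 0.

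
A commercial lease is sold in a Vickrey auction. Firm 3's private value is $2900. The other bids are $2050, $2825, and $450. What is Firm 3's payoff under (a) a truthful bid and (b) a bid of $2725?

The highest competing bid is $2825.
Bidding truthfully at $2900: Firm 3 has the top bid, wins, and pays the second-highest bid $2825. Payoff = $2900 − $2825 = $75.
Bidding $2725: the top bid is $2825 (a rival), so Firm 3 loses. Payoff = $0.
Deviating from a truthful bid can only lose payoff in a second-price auction — never gain.

Truthful: $75; alternative: $0.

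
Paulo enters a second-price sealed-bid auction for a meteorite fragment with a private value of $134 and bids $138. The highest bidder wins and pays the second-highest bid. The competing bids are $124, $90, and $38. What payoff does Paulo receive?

Highest competing bid: $124.
Paulo's bid $138 is the highest overall, so Paulo wins and pays the second-highest bid, $124.
Payoff = value − price = $134 − $124 = $10.

$10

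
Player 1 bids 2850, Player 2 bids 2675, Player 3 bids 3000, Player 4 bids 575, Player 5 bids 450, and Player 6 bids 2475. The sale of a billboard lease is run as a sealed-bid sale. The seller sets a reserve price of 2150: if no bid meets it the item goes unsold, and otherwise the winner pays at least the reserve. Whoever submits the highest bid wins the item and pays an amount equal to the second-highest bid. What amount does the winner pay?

Sorted high to low: Player 3 3000; Player 1 2850; Player 2 2675; Player 6 2475; Player 4 575; Player 5 450.
Player 3 has the highest bid, so Player 3 wins.
The second-highest bid is 2850, which exceeds the reserve, so that sets the price.

Price paid: 2850.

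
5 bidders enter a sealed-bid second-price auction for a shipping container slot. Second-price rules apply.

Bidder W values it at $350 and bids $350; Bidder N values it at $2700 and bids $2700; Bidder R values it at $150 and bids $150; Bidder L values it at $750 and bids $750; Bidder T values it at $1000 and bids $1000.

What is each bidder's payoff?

Payoffs: Bidder W $0, Bidder N $1700, Bidder R $0, Bidder L $0, Bidder T $0.

Ordered from highest: Bidder N $2700 > Bidder T $1000 > Bidder L $750 > Bidder W $350 > Bidder R $150.
Bidder N has the top bid and wins; the price is the second-highest bid, $1000.
Bidder N's payoff = $2700 − $1000 = $1700. All other bidders lose, so their payoff is 0.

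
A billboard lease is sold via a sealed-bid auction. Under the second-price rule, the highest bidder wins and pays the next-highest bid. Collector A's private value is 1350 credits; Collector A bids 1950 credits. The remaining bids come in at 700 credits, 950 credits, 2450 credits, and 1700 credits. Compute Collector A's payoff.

Highest competing bid: 2450 credits.
Collector A's bid 1950 credits is not the highest, so Collector A loses, pays nothing, and earns zero payoff.

0 credits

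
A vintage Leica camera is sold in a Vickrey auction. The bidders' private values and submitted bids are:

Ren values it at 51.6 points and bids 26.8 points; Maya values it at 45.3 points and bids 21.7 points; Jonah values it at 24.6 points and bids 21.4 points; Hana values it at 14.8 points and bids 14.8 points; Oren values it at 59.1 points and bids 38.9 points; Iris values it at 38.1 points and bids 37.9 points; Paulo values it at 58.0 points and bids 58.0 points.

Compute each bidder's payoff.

Payoffs: Ren 0.0 points, Maya 0.0 points, Jonah 0.0 points, Hana 0.0 points, Oren 0.0 points, Iris 0.0 points, Paulo 19.1 points.

Sorted high to low: Paulo 58.0 points, then Oren 38.9 points, then Iris 37.9 points, then Ren 26.8 points, then Maya 21.7 points, then Jonah 21.4 points, then Hana 14.8 points.
Paulo has the top bid and wins; the price is the second-highest bid, 38.9 points.
Paulo's payoff = 58.0 points − 38.9 points = 19.1 points. All other bidders lose, so their payoff is 0.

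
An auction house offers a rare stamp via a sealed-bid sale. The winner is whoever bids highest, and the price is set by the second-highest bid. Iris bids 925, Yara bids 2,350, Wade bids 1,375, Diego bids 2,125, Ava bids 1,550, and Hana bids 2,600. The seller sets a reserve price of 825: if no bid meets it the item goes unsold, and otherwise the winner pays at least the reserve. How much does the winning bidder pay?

Bids in descending order: Hana 2,600 > Yara 2,350 > Diego 2,125 > Ava 1,550 > Wade 1,375 > Iris 925.
Hana has the highest bid, so Hana wins.
The second-highest bid is 2,350, which exceeds the reserve, so that sets the price.

Price paid: 2,350.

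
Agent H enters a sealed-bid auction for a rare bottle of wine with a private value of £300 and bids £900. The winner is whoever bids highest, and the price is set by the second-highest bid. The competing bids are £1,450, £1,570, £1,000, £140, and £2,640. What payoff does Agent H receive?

Highest competing bid: £2,640.
Agent H's bid £900 is not the highest, so Agent H loses, pays nothing, and earns zero payoff.

Agent H's payoff: £0.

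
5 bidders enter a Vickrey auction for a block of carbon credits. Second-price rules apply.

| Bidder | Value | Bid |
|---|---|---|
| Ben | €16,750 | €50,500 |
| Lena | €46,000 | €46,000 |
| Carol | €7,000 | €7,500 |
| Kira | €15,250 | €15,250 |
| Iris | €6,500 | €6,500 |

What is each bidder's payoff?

Payoffs: Ben -€29,250, Lena €0, Carol €0, Kira €0, Iris €0.

Ranking the bids: Ben €50,500 > Lena €46,000 > Kira €15,250 > Carol €7,500 > Iris €6,500.
Ben has the top bid and wins; the price is the second-highest bid, €46,000.
Ben's payoff = €16,750 − €46,000 = -€29,250. All other bidders lose, so their payoff is 0.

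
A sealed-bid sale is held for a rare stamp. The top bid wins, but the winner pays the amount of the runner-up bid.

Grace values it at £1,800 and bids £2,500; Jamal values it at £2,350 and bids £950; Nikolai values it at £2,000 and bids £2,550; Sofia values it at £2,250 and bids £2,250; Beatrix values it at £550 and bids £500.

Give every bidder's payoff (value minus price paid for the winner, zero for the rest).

Bids in descending order: Nikolai £2,550; Grace £2,500; Sofia £2,250; Jamal £950; Beatrix £500.
Nikolai has the top bid and wins; the price is the second-highest bid, £2,500.
Nikolai's payoff = £2,000 − £2,500 = -£500. All other bidders lose, so their payoff is 0.

Grace £0, Jamal £0, Nikolai -£500, Sofia £0, Beatrix £0.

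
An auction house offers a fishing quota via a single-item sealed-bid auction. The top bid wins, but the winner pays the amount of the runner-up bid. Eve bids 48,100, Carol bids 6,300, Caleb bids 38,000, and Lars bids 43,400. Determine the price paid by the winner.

The winner pays 43,400.

Ordered from highest: Eve 48,100, then Lars 43,400, then Caleb 38,000, then Carol 6,300.
Eve has the highest bid, so Eve wins.
The second-highest bid is 43,400, so that is what Eve pays.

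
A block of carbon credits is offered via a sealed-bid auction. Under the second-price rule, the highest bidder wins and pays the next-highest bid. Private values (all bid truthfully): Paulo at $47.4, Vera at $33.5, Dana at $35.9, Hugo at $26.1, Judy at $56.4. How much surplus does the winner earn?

$9.0

Ranking the bids: Judy $56.4 > Paulo $47.4 > Dana $35.9 > Vera $33.5 > Hugo $26.1.
Judy wins with the top bid and pays the second-highest, $47.4.
Surplus = $56.4 − $47.4 = $9.0.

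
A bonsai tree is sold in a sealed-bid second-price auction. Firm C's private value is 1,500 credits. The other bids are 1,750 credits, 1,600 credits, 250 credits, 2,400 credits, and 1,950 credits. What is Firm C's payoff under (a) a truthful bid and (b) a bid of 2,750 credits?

The highest competing bid is 2,400 credits.
Bidding truthfully at 1,500 credits: the top bid is 2,400 credits (a rival), so Firm C loses. Payoff = 0 credits.
Bidding 2,750 credits: Firm C has the top bid, wins, and pays the second-highest bid 2,400 credits. Payoff = 1,500 credits − 2,400 credits = -900 credits.

Truthful: 0 credits; alternative: -900 credits.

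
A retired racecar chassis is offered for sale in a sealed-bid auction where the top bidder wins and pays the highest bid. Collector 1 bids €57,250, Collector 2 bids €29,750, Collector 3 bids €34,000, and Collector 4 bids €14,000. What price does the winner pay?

Price paid: €57,250.

Sorted high to low: Collector 1 €57,250; Collector 3 €34,000; Collector 2 €29,750; Collector 4 €14,000.
Collector 1 is the highest bidder, so Collector 1 wins.
Under the first-price rule, the price is the highest bid: €57,250.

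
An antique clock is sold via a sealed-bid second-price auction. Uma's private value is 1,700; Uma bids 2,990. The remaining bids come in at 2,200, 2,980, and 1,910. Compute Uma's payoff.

-1,280

Highest competing bid: 2,980.
Uma's bid 2,990 is the highest overall, so Uma wins and pays the second-highest bid, 2,980.
Payoff = value − price = 1,700 − 2,980 = -1,280.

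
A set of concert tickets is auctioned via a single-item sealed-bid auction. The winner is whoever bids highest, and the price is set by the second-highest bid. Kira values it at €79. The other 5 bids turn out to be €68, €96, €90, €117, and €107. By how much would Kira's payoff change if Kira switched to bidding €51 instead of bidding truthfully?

€0

The highest competing bid is €117.
Bidding truthfully at €79: the top bid is €117 (a rival), so Kira loses. Payoff = €0.
Bidding €51: the top bid is €117 (a rival), so Kira loses. Payoff = €0.
Change = €0 − €0 = €0.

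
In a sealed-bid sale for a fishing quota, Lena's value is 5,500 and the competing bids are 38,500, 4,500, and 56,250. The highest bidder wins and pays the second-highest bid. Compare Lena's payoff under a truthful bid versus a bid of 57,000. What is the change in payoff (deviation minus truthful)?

-50,750

The highest competing bid is 56,250.
Bidding truthfully at 5,500: the top bid is 56,250 (a rival), so Lena loses. Payoff = 0.
Bidding 57,000: Lena has the top bid, wins, and pays the second-highest bid 56,250. Payoff = 5,500 − 56,250 = -50,750.
Change = -50,750 − 0 = -50,750.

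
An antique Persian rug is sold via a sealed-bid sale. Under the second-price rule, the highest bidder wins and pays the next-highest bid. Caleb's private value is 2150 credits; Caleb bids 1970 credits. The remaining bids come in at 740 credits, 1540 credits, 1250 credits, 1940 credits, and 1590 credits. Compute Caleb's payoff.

Caleb's payoff: 210 credits.

Highest competing bid: 1940 credits.
Caleb's bid 1970 credits is the highest overall, so Caleb wins and pays the second-highest bid, 1940 credits.
Payoff = value − price = 2150 credits − 1940 credits = 210 credits.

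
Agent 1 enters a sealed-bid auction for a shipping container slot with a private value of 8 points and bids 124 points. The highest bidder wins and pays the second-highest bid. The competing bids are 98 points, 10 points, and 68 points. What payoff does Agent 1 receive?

-90 points

Highest competing bid: 98 points.
Agent 1's bid 124 points is the highest overall, so Agent 1 wins and pays the second-highest bid, 98 points.
Payoff = value − price = 8 points − 98 points = -90 points.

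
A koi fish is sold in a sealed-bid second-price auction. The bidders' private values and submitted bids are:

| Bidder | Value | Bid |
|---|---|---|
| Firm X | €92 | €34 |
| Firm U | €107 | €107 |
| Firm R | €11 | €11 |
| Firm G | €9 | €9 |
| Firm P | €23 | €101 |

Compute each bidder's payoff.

Firm X €0, Firm U €6, Firm R €0, Firm G €0, Firm P €0.

Ordered from highest: Firm U €107, then Firm P €101, then Firm X €34, then Firm R €11, then Firm G €9.
Firm U has the top bid and wins; the price is the second-highest bid, €101.
Firm U's payoff = €107 − €101 = €6. All other bidders lose, so their payoff is 0.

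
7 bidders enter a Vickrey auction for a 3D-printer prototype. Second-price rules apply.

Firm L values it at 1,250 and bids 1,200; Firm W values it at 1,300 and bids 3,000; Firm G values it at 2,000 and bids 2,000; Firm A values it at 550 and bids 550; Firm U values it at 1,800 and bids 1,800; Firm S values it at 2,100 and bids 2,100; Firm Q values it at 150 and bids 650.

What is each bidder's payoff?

Payoffs: Firm L 0, Firm W -800, Firm G 0, Firm A 0, Firm U 0, Firm S 0, Firm Q 0.

Ranking the bids: Firm W 3,000; Firm S 2,100; Firm G 2,000; Firm U 1,800; Firm L 1,200; Firm Q 650; Firm A 550.
Firm W has the top bid and wins; the price is the second-highest bid, 2,100.
Firm W's payoff = 1,300 − 2,100 = -800. All other bidders lose, so their payoff is 0.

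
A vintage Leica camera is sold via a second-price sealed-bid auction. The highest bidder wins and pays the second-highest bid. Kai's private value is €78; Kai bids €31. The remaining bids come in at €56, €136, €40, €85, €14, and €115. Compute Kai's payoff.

€0

Highest competing bid: €136.
Kai's bid €31 is not the highest, so Kai loses, pays nothing, and earns zero payoff.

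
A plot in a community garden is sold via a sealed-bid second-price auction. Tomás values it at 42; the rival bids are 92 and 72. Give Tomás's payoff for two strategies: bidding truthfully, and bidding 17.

The highest competing bid is 92.
Bidding truthfully at 42: the top bid is 92 (a rival), so Tomás loses. Payoff = 0.
Bidding 17: the top bid is 92 (a rival), so Tomás loses. Payoff = 0.

Truthful: 0; alternative: 0.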